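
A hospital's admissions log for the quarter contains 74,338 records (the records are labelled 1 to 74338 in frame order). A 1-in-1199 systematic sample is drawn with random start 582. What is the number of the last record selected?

k = 1199
62nd selection = r + (62−1)·k = 582 + 61×1199 = 582 + 73139 = 73721

73721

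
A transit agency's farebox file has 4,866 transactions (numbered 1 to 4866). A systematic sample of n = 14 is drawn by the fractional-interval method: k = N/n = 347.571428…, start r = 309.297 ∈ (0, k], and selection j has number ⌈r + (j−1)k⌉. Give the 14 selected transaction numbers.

j=1: r + 0k = 309.297 → ⌈·⌉ = 310
j=2: r + 1k = 656.868428… → ⌈·⌉ = 657
j=3: r + 2k = 1004.439857… → ⌈·⌉ = 1005
j=4: r + 3k = 1352.011285… → ⌈·⌉ = 1353
j=5: r + 4k = 1699.582714… → ⌈·⌉ = 1700
j=6: r + 5k = 2047.154142… → ⌈·⌉ = 2048
j=7: r + 6k = 2394.725571… → ⌈·⌉ = 2395
j=8: r + 7k = 2742.297 → ⌈·⌉ = 2743
j=9: r + 8k = 3089.868428… → ⌈·⌉ = 3090
j=10: r + 9k = 3437.439857… → ⌈·⌉ = 3438
j=11: r + 10k = 3785.011285… → ⌈·⌉ = 3786
j=12: r + 11k = 4132.582714… → ⌈·⌉ = 4133
j=13: r + 12k = 4480.154142… → ⌈·⌉ = 4481
j=14: r + 13k = 4827.725571… → ⌈·⌉ = 4828

310, 657, 1005, 1353, 1700, 2048, 2395, 2743, 3090, 3438, 3786, 4133, 4481, 4828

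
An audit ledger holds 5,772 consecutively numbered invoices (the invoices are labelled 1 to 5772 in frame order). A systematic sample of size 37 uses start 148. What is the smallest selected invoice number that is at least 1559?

1708

k = 5772/37 = 156
Steps past start: ⌈(1559 − 148)/156⌉ = ⌈1411/156⌉ = 10
Selected invoice: 148 + 10×156 = 1708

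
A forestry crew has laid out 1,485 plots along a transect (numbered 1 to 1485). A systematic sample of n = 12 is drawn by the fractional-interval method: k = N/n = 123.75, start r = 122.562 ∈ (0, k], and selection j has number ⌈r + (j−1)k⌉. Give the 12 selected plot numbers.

j=1: r + 0k = 122.562 → ⌈·⌉ = 123
j=2: r + 1k = 246.312 → ⌈·⌉ = 247
j=3: r + 2k = 370.062 → ⌈·⌉ = 371
j=4: r + 3k = 493.812 → ⌈·⌉ = 494
j=5: r + 4k = 617.562 → ⌈·⌉ = 618
j=6: r + 5k = 741.312 → ⌈·⌉ = 742
j=7: r + 6k = 865.062 → ⌈·⌉ = 866
j=8: r + 7k = 988.812 → ⌈·⌉ = 989
j=9: r + 8k = 1112.562 → ⌈·⌉ = 1113
j=10: r + 9k = 1236.312 → ⌈·⌉ = 1237
j=11: r + 10k = 1360.062 → ⌈·⌉ = 1361
j=12: r + 11k = 1483.812 → ⌈·⌉ = 1484

123, 247, 371, 494, 618, 742, 866, 989, 1113, 1237, 1361, 1484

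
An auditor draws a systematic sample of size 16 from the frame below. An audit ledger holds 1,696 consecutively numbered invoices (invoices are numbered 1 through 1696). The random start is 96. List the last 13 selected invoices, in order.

414, 520, 626, 732, 838, 944, 1050, 1156, 1262, 1368, 1474, 1580, 1686

k = N/n = 1696/16 = 106
4th selection = 96 + 3×106 = 414
5th: 414 + 106 = 520
6th: 520 + 106 = 626
7th: 626 + 106 = 732
8th: 732 + 106 = 838
9th: 838 + 106 = 944
10th: 944 + 106 = 1050
11th: 1050 + 106 = 1156
12th: 1156 + 106 = 1262
13th: 1262 + 106 = 1368
14th: 1368 + 106 = 1474
15th: 1474 + 106 = 1580
16th: 1580 + 106 = 1686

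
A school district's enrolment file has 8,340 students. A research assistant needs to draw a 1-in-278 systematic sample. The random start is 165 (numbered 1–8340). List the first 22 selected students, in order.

student 1: 165
student 2: 165 + 278 = 443
student 3: 443 + 278 = 721
student 4: 721 + 278 = 999
student 5: 999 + 278 = 1277
student 6: 1277 + 278 = 1555
student 7: 1555 + 278 = 1833
student 8: 1833 + 278 = 2111
student 9: 2111 + 278 = 2389
student 10: 2389 + 278 = 2667
student 11: 2667 + 278 = 2945
student 12: 2945 + 278 = 3223
student 13: 3223 + 278 = 3501
student 14: 3501 + 278 = 3779
student 15: 3779 + 278 = 4057
student 16: 4057 + 278 = 4335
student 17: 4335 + 278 = 4613
student 18: 4613 + 278 = 4891
student 19: 4891 + 278 = 5169
student 20: 5169 + 278 = 5447
student 21: 5447 + 278 = 5725
student 22: 5725 + 278 = 6003

165, 443, 721, 999, 1277, 1555, 1833, 2111, 2389, 2667, 2945, 3223, 3501, 3779, 4057, 4335, 4613, 4891, 5169, 5447, 5725, 6003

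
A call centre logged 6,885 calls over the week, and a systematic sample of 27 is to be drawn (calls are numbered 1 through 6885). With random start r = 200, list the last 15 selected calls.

3260, 3515, 3770, 4025, 4280, 4535, 4790, 5045, 5300, 5555, 5810, 6065, 6320, 6575, 6830

k = N/n = 6885/27 = 255
13th selection = 200 + 12×255 = 3260
14th: 3260 + 255 = 3515
15th: 3515 + 255 = 3770
16th: 3770 + 255 = 4025
17th: 4025 + 255 = 4280
18th: 4280 + 255 = 4535
19th: 4535 + 255 = 4790
20th: 4790 + 255 = 5045
21st: 5045 + 255 = 5300
22nd: 5300 + 255 = 5555
23rd: 5555 + 255 = 5810
24th: 5810 + 255 = 6065
25th: 6065 + 255 = 6320
26th: 6320 + 255 = 6575
27th: 6575 + 255 = 6830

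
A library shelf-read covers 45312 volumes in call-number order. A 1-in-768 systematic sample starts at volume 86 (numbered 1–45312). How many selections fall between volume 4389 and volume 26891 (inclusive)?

k = 768
First selection ≥ 4389: 86 + ⌈(4389−86)/768⌉·768 = 86 + 6×768 = 4694
Last selection ≤ 26891: 86 + ⌊(26891−86)/768⌋·768 = 86 + 34×768 = 26198
Count = 34 − 6 + 1 = 29

29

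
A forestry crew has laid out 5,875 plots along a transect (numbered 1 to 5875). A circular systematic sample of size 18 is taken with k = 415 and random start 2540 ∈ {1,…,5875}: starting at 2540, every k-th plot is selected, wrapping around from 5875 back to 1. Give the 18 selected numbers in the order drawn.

Selection 1: 2540
Selection 2: 2540 + 415 = 2955
Selection 3: 2955 + 415 = 3370
Selection 4: 3370 + 415 = 3785
Selection 5: 3785 + 415 = 4200
Selection 6: 4200 + 415 = 4615
Selection 7: 4615 + 415 = 5030
Selection 8: 5030 + 415 = 5445
Selection 9: 5445 + 415 = 5860
Selection 10: 5860 + 415 = 6275 → 6275 − 5875 = 400
Selection 11: 400 + 415 = 815
Selection 12: 815 + 415 = 1230
Selection 13: 1230 + 415 = 1645
Selection 14: 1645 + 415 = 2060
Selection 15: 2060 + 415 = 2475
Selection 16: 2475 + 415 = 2890
Selection 17: 2890 + 415 = 3305
Selection 18: 3305 + 415 = 3720

2540, 2955, 3370, 3785, 4200, 4615, 5030, 5445, 5860, 400, 815, 1230, 1645, 2060, 2475, 2890, 3305, 3720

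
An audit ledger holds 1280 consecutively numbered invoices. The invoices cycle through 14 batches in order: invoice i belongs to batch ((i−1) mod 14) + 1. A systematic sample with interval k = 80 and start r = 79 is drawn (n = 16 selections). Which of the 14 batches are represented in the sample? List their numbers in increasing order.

1, 3, 5, 7, 9, 11, 13

Consecutive selections differ by k = 80, so their batch numbers differ by 80 mod 14 = 10.
gcd(80, 14) = 2, so the sample visits 14/2 = 7 distinct residues mod 14.
Start 79 is batch 9; the batches hit are 1, 3, 5, 7, 9, 11, 13.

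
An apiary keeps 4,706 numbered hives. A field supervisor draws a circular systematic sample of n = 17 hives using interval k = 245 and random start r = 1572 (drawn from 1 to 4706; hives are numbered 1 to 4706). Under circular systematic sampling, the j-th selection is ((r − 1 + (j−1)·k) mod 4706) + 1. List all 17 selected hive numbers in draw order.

Selection 1: 1572
Selection 2: 1572 + 245 = 1817
Selection 3: 1817 + 245 = 2062
Selection 4: 2062 + 245 = 2307
Selection 5: 2307 + 245 = 2552
Selection 6: 2552 + 245 = 2797
Selection 7: 2797 + 245 = 3042
Selection 8: 3042 + 245 = 3287
Selection 9: 3287 + 245 = 3532
Selection 10: 3532 + 245 = 3777
Selection 11: 3777 + 245 = 4022
Selection 12: 4022 + 245 = 4267
Selection 13: 4267 + 245 = 4512
Selection 14: 4512 + 245 = 4757 → 4757 − 4706 = 51
Selection 15: 51 + 245 = 296
Selection 16: 296 + 245 = 541
Selection 17: 541 + 245 = 786

1572, 1817, 2062, 2307, 2552, 2797, 3042, 3287, 3532, 3777, 4022, 4267, 4512, 51, 296, 541, 786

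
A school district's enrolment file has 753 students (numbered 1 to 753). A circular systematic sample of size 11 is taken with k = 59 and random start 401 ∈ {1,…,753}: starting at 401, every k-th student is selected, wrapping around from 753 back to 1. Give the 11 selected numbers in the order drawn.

Selection 1: 401
Selection 2: 401 + 59 = 460
Selection 3: 460 + 59 = 519
Selection 4: 519 + 59 = 578
Selection 5: 578 + 59 = 637
Selection 6: 637 + 59 = 696
Selection 7: 696 + 59 = 755 → 755 − 753 = 2
Selection 8: 2 + 59 = 61
Selection 9: 61 + 59 = 120
Selection 10: 120 + 59 = 179
Selection 11: 179 + 59 = 238

401, 460, 519, 578, 637, 696, 2, 61, 120, 179, 238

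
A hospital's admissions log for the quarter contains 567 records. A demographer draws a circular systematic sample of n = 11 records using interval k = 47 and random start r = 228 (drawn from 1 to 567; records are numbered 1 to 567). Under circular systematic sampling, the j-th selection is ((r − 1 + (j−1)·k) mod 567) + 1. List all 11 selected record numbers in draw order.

Selection 1: 228
Selection 2: 228 + 47 = 275
Selection 3: 275 + 47 = 322
Selection 4: 322 + 47 = 369
Selection 5: 369 + 47 = 416
Selection 6: 416 + 47 = 463
Selection 7: 463 + 47 = 510
Selection 8: 510 + 47 = 557
Selection 9: 557 + 47 = 604 → 604 − 567 = 37
Selection 10: 37 + 47 = 84
Selection 11: 84 + 47 = 131

228, 275, 322, 369, 416, 463, 510, 557, 37, 84, 131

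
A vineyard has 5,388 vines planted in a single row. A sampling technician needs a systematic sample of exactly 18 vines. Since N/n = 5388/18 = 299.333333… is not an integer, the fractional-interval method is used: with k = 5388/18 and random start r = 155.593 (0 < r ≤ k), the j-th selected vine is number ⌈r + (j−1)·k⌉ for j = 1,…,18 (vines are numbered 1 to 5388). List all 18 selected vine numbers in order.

j=1: r + 0k = 155.593 → ⌈·⌉ = 156
j=2: r + 1k = 454.926333… → ⌈·⌉ = 455
j=3: r + 2k = 754.259666… → ⌈·⌉ = 755
j=4: r + 3k = 1053.593 → ⌈·⌉ = 1054
j=5: r + 4k = 1352.926333… → ⌈·⌉ = 1353
j=6: r + 5k = 1652.259666… → ⌈·⌉ = 1653
j=7: r + 6k = 1951.593 → ⌈·⌉ = 1952
j=8: r + 7k = 2250.926333… → ⌈·⌉ = 2251
j=9: r + 8k = 2550.259666… → ⌈·⌉ = 2551
j=10: r + 9k = 2849.593 → ⌈·⌉ = 2850
j=11: r + 10k = 3148.926333… → ⌈·⌉ = 3149
j=12: r + 11k = 3448.259666… → ⌈·⌉ = 3449
j=13: r + 12k = 3747.593 → ⌈·⌉ = 3748
j=14: r + 13k = 4046.926333… → ⌈·⌉ = 4047
j=15: r + 14k = 4346.259666… → ⌈·⌉ = 4347
j=16: r + 15k = 4645.593 → ⌈·⌉ = 4646
j=17: r + 16k = 4944.926333… → ⌈·⌉ = 4945
j=18: r + 17k = 5244.259666… → ⌈·⌉ = 5245

156, 455, 755, 1054, 1353, 1653, 1952, 2251, 2551, 2850, 3149, 3449, 3748, 4047, 4347, 4646, 4945, 5245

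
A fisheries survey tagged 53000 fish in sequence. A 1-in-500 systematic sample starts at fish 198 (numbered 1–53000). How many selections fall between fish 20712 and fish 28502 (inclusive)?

15

k = 500
First selection ≥ 20712: 198 + ⌈(20712−198)/500⌉·500 = 198 + 42×500 = 21198
Last selection ≤ 28502: 198 + ⌊(28502−198)/500⌋·500 = 198 + 56×500 = 28198
Count = 56 − 42 + 1 = 15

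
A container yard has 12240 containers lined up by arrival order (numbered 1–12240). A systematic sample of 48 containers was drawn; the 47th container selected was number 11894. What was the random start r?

164

k = 12240/48 = 255
r = 11894 − (47−1)×255 = 11894 − 11730 = 164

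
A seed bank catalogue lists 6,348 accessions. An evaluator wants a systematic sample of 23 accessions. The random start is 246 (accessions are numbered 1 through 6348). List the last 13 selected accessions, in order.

3006, 3282, 3558, 3834, 4110, 4386, 4662, 4938, 5214, 5490, 5766, 6042, 6318

k = N/n = 6348/23 = 276
11th selection = 246 + 10×276 = 3006
12th: 3006 + 276 = 3282
13th: 3282 + 276 = 3558
14th: 3558 + 276 = 3834
15th: 3834 + 276 = 4110
16th: 4110 + 276 = 4386
17th: 4386 + 276 = 4662
18th: 4662 + 276 = 4938
19th: 4938 + 276 = 5214
20th: 5214 + 276 = 5490
21st: 5490 + 276 = 5766
22nd: 5766 + 276 = 6042
23rd: 6042 + 276 = 6318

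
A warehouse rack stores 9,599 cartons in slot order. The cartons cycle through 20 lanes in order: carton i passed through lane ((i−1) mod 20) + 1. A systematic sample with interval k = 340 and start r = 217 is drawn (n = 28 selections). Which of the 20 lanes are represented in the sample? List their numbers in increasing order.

17

Consecutive selections differ by k = 340, so their lane numbers differ by 340 mod 20 = 0.
gcd(340, 20) = 20, so the sample visits 20/20 = 1 distinct residues mod 20.
Start 217 is lane 17; the lanes hit are 17.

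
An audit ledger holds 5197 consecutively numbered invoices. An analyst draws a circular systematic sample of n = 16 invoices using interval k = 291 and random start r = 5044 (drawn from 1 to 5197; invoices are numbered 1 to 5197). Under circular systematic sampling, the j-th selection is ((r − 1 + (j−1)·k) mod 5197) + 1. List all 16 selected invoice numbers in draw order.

5044, 138, 429, 720, 1011, 1302, 1593, 1884, 2175, 2466, 2757, 3048, 3339, 3630, 3921, 4212

Selection 1: 5044
Selection 2: 5044 + 291 = 5335 → 5335 − 5197 = 138
Selection 3: 138 + 291 = 429
Selection 4: 429 + 291 = 720
Selection 5: 720 + 291 = 1011
Selection 6: 1011 + 291 = 1302
Selection 7: 1302 + 291 = 1593
Selection 8: 1593 + 291 = 1884
Selection 9: 1884 + 291 = 2175
Selection 10: 2175 + 291 = 2466
Selection 11: 2466 + 291 = 2757
Selection 12: 2757 + 291 = 3048
Selection 13: 3048 + 291 = 3339
Selection 14: 3339 + 291 = 3630
Selection 15: 3630 + 291 = 3921
Selection 16: 3921 + 291 = 4212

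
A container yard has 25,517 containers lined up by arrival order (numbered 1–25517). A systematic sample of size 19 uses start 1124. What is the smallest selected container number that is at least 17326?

18583

k = 25517/19 = 1343
Steps past start: ⌈(17326 − 1124)/1343⌉ = ⌈16202/1343⌉ = 13
Selected container: 1124 + 13×1343 = 18583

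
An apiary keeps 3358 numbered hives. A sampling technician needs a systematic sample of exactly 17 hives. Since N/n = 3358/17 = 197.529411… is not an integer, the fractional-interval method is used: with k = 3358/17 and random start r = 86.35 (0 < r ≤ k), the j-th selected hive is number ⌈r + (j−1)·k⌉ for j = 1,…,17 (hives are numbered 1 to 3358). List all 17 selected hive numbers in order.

87, 284, 482, 679, 877, 1074, 1272, 1470, 1667, 1865, 2062, 2260, 2457, 2655, 2852, 3050, 3247

j=1: r + 0k = 86.35 → ⌈·⌉ = 87
j=2: r + 1k = 283.879411… → ⌈·⌉ = 284
j=3: r + 2k = 481.408823… → ⌈·⌉ = 482
j=4: r + 3k = 678.938235… → ⌈·⌉ = 679
j=5: r + 4k = 876.467647… → ⌈·⌉ = 877
j=6: r + 5k = 1073.997058… → ⌈·⌉ = 1074
j=7: r + 6k = 1271.526470… → ⌈·⌉ = 1272
j=8: r + 7k = 1469.055882… → ⌈·⌉ = 1470
j=9: r + 8k = 1666.585294… → ⌈·⌉ = 1667
j=10: r + 9k = 1864.114705… → ⌈·⌉ = 1865
j=11: r + 10k = 2061.644117… → ⌈·⌉ = 2062
j=12: r + 11k = 2259.173529… → ⌈·⌉ = 2260
j=13: r + 12k = 2456.702941… → ⌈·⌉ = 2457
j=14: r + 13k = 2654.232352… → ⌈·⌉ = 2655
j=15: r + 14k = 2851.761764… → ⌈·⌉ = 2852
j=16: r + 15k = 3049.291176… → ⌈·⌉ = 3050
j=17: r + 16k = 3246.820588… → ⌈·⌉ = 3247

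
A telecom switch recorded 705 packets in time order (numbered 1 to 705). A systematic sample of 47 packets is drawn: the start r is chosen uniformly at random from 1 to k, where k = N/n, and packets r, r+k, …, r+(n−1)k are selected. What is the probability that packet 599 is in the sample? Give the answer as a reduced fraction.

k = 705/47 = 15.
Packet 599 is selected iff r ≡ 599 (mod 15); exactly one such r in {1,…,15}.
Inclusion probability = 1/15.

1/15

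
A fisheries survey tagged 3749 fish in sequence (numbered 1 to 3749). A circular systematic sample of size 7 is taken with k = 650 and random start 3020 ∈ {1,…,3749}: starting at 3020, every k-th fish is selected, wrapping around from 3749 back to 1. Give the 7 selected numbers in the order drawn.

3020, 3670, 571, 1221, 1871, 2521, 3171

Selection 1: 3020
Selection 2: 3020 + 650 = 3670
Selection 3: 3670 + 650 = 4320 → 4320 − 3749 = 571
Selection 4: 571 + 650 = 1221
Selection 5: 1221 + 650 = 1871
Selection 6: 1871 + 650 = 2521
Selection 7: 2521 + 650 = 3171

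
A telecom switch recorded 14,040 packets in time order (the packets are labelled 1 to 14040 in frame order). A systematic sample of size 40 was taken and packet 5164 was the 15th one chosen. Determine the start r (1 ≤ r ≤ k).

k = 14040/40 = 351
r = 5164 − (15−1)×351 = 5164 − 4914 = 250

250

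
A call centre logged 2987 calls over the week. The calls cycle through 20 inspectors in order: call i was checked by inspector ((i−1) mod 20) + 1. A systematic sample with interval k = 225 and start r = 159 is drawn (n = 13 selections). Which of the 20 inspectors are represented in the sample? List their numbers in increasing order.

Consecutive selections differ by k = 225, so their inspector numbers differ by 225 mod 20 = 5.
gcd(225, 20) = 5, so the sample visits 20/5 = 4 distinct residues mod 20.
Start 159 is inspector 19; the inspectors hit are 4, 9, 14, 19.

4, 9, 14, 19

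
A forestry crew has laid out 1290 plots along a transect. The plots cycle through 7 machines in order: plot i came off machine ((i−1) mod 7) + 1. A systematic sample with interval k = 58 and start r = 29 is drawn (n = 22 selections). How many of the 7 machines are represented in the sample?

Consecutive selections differ by k = 58, so their machine numbers differ by 58 mod 7 = 2.
gcd(58, 7) = 1, so the sample visits 7/1 = 7 distinct residues mod 7.
Start 29 is machine 1; the machines hit are 1, 2, 3, 4, 5, 6, 7.

7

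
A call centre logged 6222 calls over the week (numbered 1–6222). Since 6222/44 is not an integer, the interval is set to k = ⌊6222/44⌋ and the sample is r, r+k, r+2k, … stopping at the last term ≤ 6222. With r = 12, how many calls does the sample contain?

45

k = ⌊6222/44⌋ = 141
Achieved size = ⌊(6222 − 12)/141⌋ + 1 = ⌊6210/141⌋ + 1 = 44 + 1 = 45
(last selection: 12 + 44×141 = 6216 ≤ 6222; next would be 6357 > 6222)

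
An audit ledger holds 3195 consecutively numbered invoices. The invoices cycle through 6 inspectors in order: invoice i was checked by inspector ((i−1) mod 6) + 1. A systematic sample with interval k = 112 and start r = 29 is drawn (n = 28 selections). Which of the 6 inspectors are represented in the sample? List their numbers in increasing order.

Consecutive selections differ by k = 112, so their inspector numbers differ by 112 mod 6 = 4.
gcd(112, 6) = 2, so the sample visits 6/2 = 3 distinct residues mod 6.
Start 29 is inspector 5; the inspectors hit are 1, 3, 5.

1, 3, 5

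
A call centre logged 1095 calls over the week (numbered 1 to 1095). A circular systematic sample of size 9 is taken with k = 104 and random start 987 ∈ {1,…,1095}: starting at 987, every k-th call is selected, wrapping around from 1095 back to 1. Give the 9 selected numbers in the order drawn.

Selection 1: 987
Selection 2: 987 + 104 = 1091
Selection 3: 1091 + 104 = 1195 → 1195 − 1095 = 100
Selection 4: 100 + 104 = 204
Selection 5: 204 + 104 = 308
Selection 6: 308 + 104 = 412
Selection 7: 412 + 104 = 516
Selection 8: 516 + 104 = 620
Selection 9: 620 + 104 = 724

987, 1091, 100, 204, 308, 412, 516, 620, 724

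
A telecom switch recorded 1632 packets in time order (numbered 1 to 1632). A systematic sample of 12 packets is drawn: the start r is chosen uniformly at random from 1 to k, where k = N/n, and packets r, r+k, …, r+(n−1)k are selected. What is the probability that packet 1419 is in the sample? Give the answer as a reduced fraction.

k = 1632/12 = 136.
Packet 1419 is selected iff r ≡ 1419 (mod 136); exactly one such r in {1,…,136}.
Inclusion probability = 1/136.

1/136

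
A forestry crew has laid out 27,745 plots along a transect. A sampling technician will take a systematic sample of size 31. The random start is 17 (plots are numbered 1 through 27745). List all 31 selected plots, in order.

k = N/n = 27745/31 = 895
plot 1: 17
plot 2: 17 + 895 = 912
plot 3: 912 + 895 = 1807
plot 4: 1807 + 895 = 2702
plot 5: 2702 + 895 = 3597
plot 6: 3597 + 895 = 4492
plot 7: 4492 + 895 = 5387
plot 8: 5387 + 895 = 6282
plot 9: 6282 + 895 = 7177
plot 10: 7177 + 895 = 8072
plot 11: 8072 + 895 = 8967
plot 12: 8967 + 895 = 9862
plot 13: 9862 + 895 = 10757
plot 14: 10757 + 895 = 11652
plot 15: 11652 + 895 = 12547
plot 16: 12547 + 895 = 13442
plot 17: 13442 + 895 = 14337
plot 18: 14337 + 895 = 15232
plot 19: 15232 + 895 = 16127
plot 20: 16127 + 895 = 17022
plot 21: 17022 + 895 = 17917
plot 22: 17917 + 895 = 18812
plot 23: 18812 + 895 = 19707
plot 24: 19707 + 895 = 20602
plot 25: 20602 + 895 = 21497
plot 26: 21497 + 895 = 22392
plot 27: 22392 + 895 = 23287
plot 28: 23287 + 895 = 24182
plot 29: 24182 + 895 = 25077
plot 30: 25077 + 895 = 25972
plot 31: 25972 + 895 = 26867

17, 912, 1807, 2702, 3597, 4492, 5387, 6282, 7177, 8072, 8967, 9862, 10757, 11652, 12547, 13442, 14337, 15232, 16127, 17022, 17917, 18812, 19707, 20602, 21497, 22392, 23287, 24182, 25077, 25972, 26867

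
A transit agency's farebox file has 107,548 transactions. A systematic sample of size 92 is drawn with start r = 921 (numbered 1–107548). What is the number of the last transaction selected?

k = 107548/92 = 1169
92nd selection = r + (92−1)·k = 921 + 91×1169 = 921 + 106379 = 107300

107300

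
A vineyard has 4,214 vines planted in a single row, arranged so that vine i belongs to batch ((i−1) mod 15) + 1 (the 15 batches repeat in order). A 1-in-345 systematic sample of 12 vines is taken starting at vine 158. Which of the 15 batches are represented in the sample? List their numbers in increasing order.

8

Consecutive selections differ by k = 345, so their batch numbers differ by 345 mod 15 = 0.
gcd(345, 15) = 15, so the sample visits 15/15 = 1 distinct residues mod 15.
Start 158 is batch 8; the batches hit are 8.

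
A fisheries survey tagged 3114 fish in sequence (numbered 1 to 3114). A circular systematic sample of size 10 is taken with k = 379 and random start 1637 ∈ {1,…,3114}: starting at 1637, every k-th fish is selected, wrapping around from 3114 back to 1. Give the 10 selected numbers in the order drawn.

Selection 1: 1637
Selection 2: 1637 + 379 = 2016
Selection 3: 2016 + 379 = 2395
Selection 4: 2395 + 379 = 2774
Selection 5: 2774 + 379 = 3153 → 3153 − 3114 = 39
Selection 6: 39 + 379 = 418
Selection 7: 418 + 379 = 797
Selection 8: 797 + 379 = 1176
Selection 9: 1176 + 379 = 1555
Selection 10: 1555 + 379 = 1934

1637, 2016, 2395, 2774, 39, 418, 797, 1176, 1555, 1934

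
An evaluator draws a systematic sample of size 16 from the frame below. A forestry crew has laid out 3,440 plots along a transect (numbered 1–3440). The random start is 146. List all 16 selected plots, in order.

146, 361, 576, 791, 1006, 1221, 1436, 1651, 1866, 2081, 2296, 2511, 2726, 2941, 3156, 3371

k = N/n = 3440/16 = 215
plot 1: 146
plot 2: 146 + 215 = 361
plot 3: 361 + 215 = 576
plot 4: 576 + 215 = 791
plot 5: 791 + 215 = 1006
plot 6: 1006 + 215 = 1221
plot 7: 1221 + 215 = 1436
plot 8: 1436 + 215 = 1651
plot 9: 1651 + 215 = 1866
plot 10: 1866 + 215 = 2081
plot 11: 2081 + 215 = 2296
plot 12: 2296 + 215 = 2511
plot 13: 2511 + 215 = 2726
plot 14: 2726 + 215 = 2941
plot 15: 2941 + 215 = 3156
plot 16: 3156 + 215 = 3371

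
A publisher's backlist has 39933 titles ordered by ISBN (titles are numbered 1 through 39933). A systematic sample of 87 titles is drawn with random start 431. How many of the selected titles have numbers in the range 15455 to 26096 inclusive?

23

k = 39933/87 = 459
First selection ≥ 15455: 431 + ⌈(15455−431)/459⌉·459 = 431 + 33×459 = 15578
Last selection ≤ 26096: 431 + ⌊(26096−431)/459⌋·459 = 431 + 55×459 = 25676
Count = 55 − 33 + 1 = 23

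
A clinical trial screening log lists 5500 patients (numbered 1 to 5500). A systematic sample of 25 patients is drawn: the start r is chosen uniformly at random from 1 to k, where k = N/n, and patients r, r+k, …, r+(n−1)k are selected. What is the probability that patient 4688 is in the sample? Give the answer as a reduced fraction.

1/220

k = 5500/25 = 220.
Patient 4688 is selected iff r ≡ 4688 (mod 220); exactly one such r in {1,…,220}.
Inclusion probability = 1/220.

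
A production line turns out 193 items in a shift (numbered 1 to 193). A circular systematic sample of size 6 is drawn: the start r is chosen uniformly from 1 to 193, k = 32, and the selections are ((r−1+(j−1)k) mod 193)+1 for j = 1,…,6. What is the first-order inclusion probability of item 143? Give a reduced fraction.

For each position j, as r ranges over 1…193 the j-th selection hits every item exactly once, so item 143 is selected for exactly 6 of the 193 starts.
Inclusion probability = 6/193.

6/193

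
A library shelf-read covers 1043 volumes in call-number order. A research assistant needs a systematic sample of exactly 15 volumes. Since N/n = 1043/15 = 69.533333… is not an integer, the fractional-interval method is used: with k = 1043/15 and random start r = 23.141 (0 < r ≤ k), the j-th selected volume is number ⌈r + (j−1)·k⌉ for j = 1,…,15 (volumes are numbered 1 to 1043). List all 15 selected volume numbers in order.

24, 93, 163, 232, 302, 371, 441, 510, 580, 649, 719, 789, 858, 928, 997

j=1: r + 0k = 23.141 → ⌈·⌉ = 24
j=2: r + 1k = 92.674333… → ⌈·⌉ = 93
j=3: r + 2k = 162.207666… → ⌈·⌉ = 163
j=4: r + 3k = 231.741 → ⌈·⌉ = 232
j=5: r + 4k = 301.274333… → ⌈·⌉ = 302
j=6: r + 5k = 370.807666… → ⌈·⌉ = 371
j=7: r + 6k = 440.341 → ⌈·⌉ = 441
j=8: r + 7k = 509.874333… → ⌈·⌉ = 510
j=9: r + 8k = 579.407666… → ⌈·⌉ = 580
j=10: r + 9k = 648.941 → ⌈·⌉ = 649
j=11: r + 10k = 718.474333… → ⌈·⌉ = 719
j=12: r + 11k = 788.007666… → ⌈·⌉ = 789
j=13: r + 12k = 857.541 → ⌈·⌉ = 858
j=14: r + 13k = 927.074333… → ⌈·⌉ = 928
j=15: r + 14k = 996.607666… → ⌈·⌉ = 997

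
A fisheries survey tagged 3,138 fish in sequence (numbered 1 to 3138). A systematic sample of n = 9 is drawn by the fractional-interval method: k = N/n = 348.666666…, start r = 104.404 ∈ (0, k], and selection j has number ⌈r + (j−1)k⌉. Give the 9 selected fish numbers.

j=1: r + 0k = 104.404 → ⌈·⌉ = 105
j=2: r + 1k = 453.070666… → ⌈·⌉ = 454
j=3: r + 2k = 801.737333… → ⌈·⌉ = 802
j=4: r + 3k = 1150.404 → ⌈·⌉ = 1151
j=5: r + 4k = 1499.070666… → ⌈·⌉ = 1500
j=6: r + 5k = 1847.737333… → ⌈·⌉ = 1848
j=7: r + 6k = 2196.404 → ⌈·⌉ = 2197
j=8: r + 7k = 2545.070666… → ⌈·⌉ = 2546
j=9: r + 8k = 2893.737333… → ⌈·⌉ = 2894

105, 454, 802, 1151, 1500, 1848, 2197, 2546, 2894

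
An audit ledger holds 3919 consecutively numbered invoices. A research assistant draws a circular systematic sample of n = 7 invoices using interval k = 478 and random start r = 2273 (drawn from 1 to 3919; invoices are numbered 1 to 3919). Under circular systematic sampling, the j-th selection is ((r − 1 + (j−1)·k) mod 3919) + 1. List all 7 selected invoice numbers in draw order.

2273, 2751, 3229, 3707, 266, 744, 1222

Selection 1: 2273
Selection 2: 2273 + 478 = 2751
Selection 3: 2751 + 478 = 3229
Selection 4: 3229 + 478 = 3707
Selection 5: 3707 + 478 = 4185 → 4185 − 3919 = 266
Selection 6: 266 + 478 = 744
Selection 7: 744 + 478 = 1222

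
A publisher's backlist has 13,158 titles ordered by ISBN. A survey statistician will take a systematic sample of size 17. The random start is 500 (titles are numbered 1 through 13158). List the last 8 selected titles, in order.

7466, 8240, 9014, 9788, 10562, 11336, 12110, 12884

k = N/n = 13158/17 = 774
10th selection = 500 + 9×774 = 7466
11th: 7466 + 774 = 8240
12th: 8240 + 774 = 9014
13th: 9014 + 774 = 9788
14th: 9788 + 774 = 10562
15th: 10562 + 774 = 11336
16th: 11336 + 774 = 12110
17th: 12110 + 774 = 12884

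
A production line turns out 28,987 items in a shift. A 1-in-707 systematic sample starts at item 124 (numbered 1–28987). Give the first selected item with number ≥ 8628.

9315

k = 707
Steps past start: ⌈(8628 − 124)/707⌉ = ⌈8504/707⌉ = 13
Selected item: 124 + 13×707 = 9315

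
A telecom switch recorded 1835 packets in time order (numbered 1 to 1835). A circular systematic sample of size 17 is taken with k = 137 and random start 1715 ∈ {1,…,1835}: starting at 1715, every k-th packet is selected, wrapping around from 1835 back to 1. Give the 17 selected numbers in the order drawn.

Selection 1: 1715
Selection 2: 1715 + 137 = 1852 → 1852 − 1835 = 17
Selection 3: 17 + 137 = 154
Selection 4: 154 + 137 = 291
Selection 5: 291 + 137 = 428
Selection 6: 428 + 137 = 565
Selection 7: 565 + 137 = 702
Selection 8: 702 + 137 = 839
Selection 9: 839 + 137 = 976
Selection 10: 976 + 137 = 1113
Selection 11: 1113 + 137 = 1250
Selection 12: 1250 + 137 = 1387
Selection 13: 1387 + 137 = 1524
Selection 14: 1524 + 137 = 1661
Selection 15: 1661 + 137 = 1798
Selection 16: 1798 + 137 = 1935 → 1935 − 1835 = 100
Selection 17: 100 + 137 = 237

1715, 17, 154, 291, 428, 565, 702, 839, 976, 1113, 1250, 1387, 1524, 1661, 1798, 100, 237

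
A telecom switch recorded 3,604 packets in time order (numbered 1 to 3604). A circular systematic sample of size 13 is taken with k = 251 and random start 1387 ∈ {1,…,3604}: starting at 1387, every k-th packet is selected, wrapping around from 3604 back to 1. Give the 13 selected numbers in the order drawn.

Selection 1: 1387
Selection 2: 1387 + 251 = 1638
Selection 3: 1638 + 251 = 1889
Selection 4: 1889 + 251 = 2140
Selection 5: 2140 + 251 = 2391
Selection 6: 2391 + 251 = 2642
Selection 7: 2642 + 251 = 2893
Selection 8: 2893 + 251 = 3144
Selection 9: 3144 + 251 = 3395
Selection 10: 3395 + 251 = 3646 → 3646 − 3604 = 42
Selection 11: 42 + 251 = 293
Selection 12: 293 + 251 = 544
Selection 13: 544 + 251 = 795

1387, 1638, 1889, 2140, 2391, 2642, 2893, 3144, 3395, 42, 293, 544, 795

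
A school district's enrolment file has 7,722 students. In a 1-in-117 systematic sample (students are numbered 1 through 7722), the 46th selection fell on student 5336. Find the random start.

k = 117
r = 5336 − (46−1)×117 = 5336 − 5265 = 71

71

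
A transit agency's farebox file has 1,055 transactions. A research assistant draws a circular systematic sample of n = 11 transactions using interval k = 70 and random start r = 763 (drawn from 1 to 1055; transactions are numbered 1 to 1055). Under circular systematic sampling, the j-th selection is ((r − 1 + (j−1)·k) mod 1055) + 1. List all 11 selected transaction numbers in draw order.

763, 833, 903, 973, 1043, 58, 128, 198, 268, 338, 408

Selection 1: 763
Selection 2: 763 + 70 = 833
Selection 3: 833 + 70 = 903
Selection 4: 903 + 70 = 973
Selection 5: 973 + 70 = 1043
Selection 6: 1043 + 70 = 1113 → 1113 − 1055 = 58
Selection 7: 58 + 70 = 128
Selection 8: 128 + 70 = 198
Selection 9: 198 + 70 = 268
Selection 10: 268 + 70 = 338
Selection 11: 338 + 70 = 408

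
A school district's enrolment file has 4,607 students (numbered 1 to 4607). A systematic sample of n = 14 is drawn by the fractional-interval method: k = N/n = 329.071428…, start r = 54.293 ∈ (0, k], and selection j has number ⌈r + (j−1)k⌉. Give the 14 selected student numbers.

j=1: r + 0k = 54.293 → ⌈·⌉ = 55
j=2: r + 1k = 383.364428… → ⌈·⌉ = 384
j=3: r + 2k = 712.435857… → ⌈·⌉ = 713
j=4: r + 3k = 1041.507285… → ⌈·⌉ = 1042
j=5: r + 4k = 1370.578714… → ⌈·⌉ = 1371
j=6: r + 5k = 1699.650142… → ⌈·⌉ = 1700
j=7: r + 6k = 2028.721571… → ⌈·⌉ = 2029
j=8: r + 7k = 2357.793 → ⌈·⌉ = 2358
j=9: r + 8k = 2686.864428… → ⌈·⌉ = 2687
j=10: r + 9k = 3015.935857… → ⌈·⌉ = 3016
j=11: r + 10k = 3345.007285… → ⌈·⌉ = 3346
j=12: r + 11k = 3674.078714… → ⌈·⌉ = 3675
j=13: r + 12k = 4003.150142… → ⌈·⌉ = 4004
j=14: r + 13k = 4332.221571… → ⌈·⌉ = 4333

55, 384, 713, 1042, 1371, 1700, 2029, 2358, 2687, 3016, 3346, 3675, 4004, 4333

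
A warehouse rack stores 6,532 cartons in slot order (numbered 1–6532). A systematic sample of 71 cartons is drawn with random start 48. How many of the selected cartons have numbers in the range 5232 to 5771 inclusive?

k = 6532/71 = 92
First selection ≥ 5232: 48 + ⌈(5232−48)/92⌉·92 = 48 + 57×92 = 5292
Last selection ≤ 5771: 48 + ⌊(5771−48)/92⌋·92 = 48 + 62×92 = 5752
Count = 62 − 57 + 1 = 6

6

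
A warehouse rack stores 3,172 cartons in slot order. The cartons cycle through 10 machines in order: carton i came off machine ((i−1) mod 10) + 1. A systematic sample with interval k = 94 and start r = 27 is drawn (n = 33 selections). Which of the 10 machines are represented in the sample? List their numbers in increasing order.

1, 3, 5, 7, 9

Consecutive selections differ by k = 94, so their machine numbers differ by 94 mod 10 = 4.
gcd(94, 10) = 2, so the sample visits 10/2 = 5 distinct residues mod 10.
Start 27 is machine 7; the machines hit are 1, 3, 5, 7, 9.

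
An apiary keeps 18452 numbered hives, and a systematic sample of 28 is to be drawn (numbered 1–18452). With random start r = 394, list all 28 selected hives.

394, 1053, 1712, 2371, 3030, 3689, 4348, 5007, 5666, 6325, 6984, 7643, 8302, 8961, 9620, 10279, 10938, 11597, 12256, 12915, 13574, 14233, 14892, 15551, 16210, 16869, 17528, 18187

k = N/n = 18452/28 = 659
hive 1: 394
hive 2: 394 + 659 = 1053
hive 3: 1053 + 659 = 1712
hive 4: 1712 + 659 = 2371
hive 5: 2371 + 659 = 3030
hive 6: 3030 + 659 = 3689
hive 7: 3689 + 659 = 4348
hive 8: 4348 + 659 = 5007
hive 9: 5007 + 659 = 5666
hive 10: 5666 + 659 = 6325
hive 11: 6325 + 659 = 6984
hive 12: 6984 + 659 = 7643
hive 13: 7643 + 659 = 8302
hive 14: 8302 + 659 = 8961
hive 15: 8961 + 659 = 9620
hive 16: 9620 + 659 = 10279
hive 17: 10279 + 659 = 10938
hive 18: 10938 + 659 = 11597
hive 19: 11597 + 659 = 12256
hive 20: 12256 + 659 = 12915
hive 21: 12915 + 659 = 13574
hive 22: 13574 + 659 = 14233
hive 23: 14233 + 659 = 14892
hive 24: 14892 + 659 = 15551
hive 25: 15551 + 659 = 16210
hive 26: 16210 + 659 = 16869
hive 27: 16869 + 659 = 17528
hive 28: 17528 + 659 = 18187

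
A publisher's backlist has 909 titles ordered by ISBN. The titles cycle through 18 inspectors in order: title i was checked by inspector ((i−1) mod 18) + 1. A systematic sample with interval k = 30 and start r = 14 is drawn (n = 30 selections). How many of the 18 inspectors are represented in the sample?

Consecutive selections differ by k = 30, so their inspector numbers differ by 30 mod 18 = 12.
gcd(30, 18) = 6, so the sample visits 18/6 = 3 distinct residues mod 18.
Start 14 is inspector 14; the inspectors hit are 2, 8, 14.

3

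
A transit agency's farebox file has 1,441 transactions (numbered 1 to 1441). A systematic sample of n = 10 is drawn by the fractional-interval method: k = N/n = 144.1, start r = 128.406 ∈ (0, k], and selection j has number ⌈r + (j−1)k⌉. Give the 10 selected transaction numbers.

j=1: r + 0k = 128.406 → ⌈·⌉ = 129
j=2: r + 1k = 272.506 → ⌈·⌉ = 273
j=3: r + 2k = 416.606 → ⌈·⌉ = 417
j=4: r + 3k = 560.706 → ⌈·⌉ = 561
j=5: r + 4k = 704.806 → ⌈·⌉ = 705
j=6: r + 5k = 848.906 → ⌈·⌉ = 849
j=7: r + 6k = 993.006 → ⌈·⌉ = 994
j=8: r + 7k = 1137.106 → ⌈·⌉ = 1138
j=9: r + 8k = 1281.206 → ⌈·⌉ = 1282
j=10: r + 9k = 1425.306 → ⌈·⌉ = 1426

129, 273, 417, 561, 705, 849, 994, 1138, 1282, 1426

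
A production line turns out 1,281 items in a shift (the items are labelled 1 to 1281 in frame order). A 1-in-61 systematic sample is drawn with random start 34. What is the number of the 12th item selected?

705

k = 61
12th selection = r + (12−1)·k = 34 + 11×61 = 34 + 671 = 705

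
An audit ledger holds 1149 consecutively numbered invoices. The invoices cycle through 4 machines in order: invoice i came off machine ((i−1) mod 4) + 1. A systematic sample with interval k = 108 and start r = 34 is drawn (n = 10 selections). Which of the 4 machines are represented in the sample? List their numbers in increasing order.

Consecutive selections differ by k = 108, so their machine numbers differ by 108 mod 4 = 0.
gcd(108, 4) = 4, so the sample visits 4/4 = 1 distinct residues mod 4.
Start 34 is machine 2; the machines hit are 2.

2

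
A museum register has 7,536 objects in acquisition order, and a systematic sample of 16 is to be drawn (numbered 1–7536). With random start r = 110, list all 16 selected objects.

k = N/n = 7536/16 = 471
object 1: 110
object 2: 110 + 471 = 581
object 3: 581 + 471 = 1052
object 4: 1052 + 471 = 1523
object 5: 1523 + 471 = 1994
object 6: 1994 + 471 = 2465
object 7: 2465 + 471 = 2936
object 8: 2936 + 471 = 3407
object 9: 3407 + 471 = 3878
object 10: 3878 + 471 = 4349
object 11: 4349 + 471 = 4820
object 12: 4820 + 471 = 5291
object 13: 5291 + 471 = 5762
object 14: 5762 + 471 = 6233
object 15: 6233 + 471 = 6704
object 16: 6704 + 471 = 7175

110, 581, 1052, 1523, 1994, 2465, 2936, 3407, 3878, 4349, 4820, 5291, 5762, 6233, 6704, 7175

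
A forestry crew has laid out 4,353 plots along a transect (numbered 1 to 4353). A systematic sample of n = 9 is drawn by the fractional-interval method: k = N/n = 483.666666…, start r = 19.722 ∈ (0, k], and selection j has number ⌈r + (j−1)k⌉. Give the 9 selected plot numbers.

20, 504, 988, 1471, 1955, 2439, 2922, 3406, 3890

j=1: r + 0k = 19.722 → ⌈·⌉ = 20
j=2: r + 1k = 503.388666… → ⌈·⌉ = 504
j=3: r + 2k = 987.055333… → ⌈·⌉ = 988
j=4: r + 3k = 1470.722 → ⌈·⌉ = 1471
j=5: r + 4k = 1954.388666… → ⌈·⌉ = 1955
j=6: r + 5k = 2438.055333… → ⌈·⌉ = 2439
j=7: r + 6k = 2921.722 → ⌈·⌉ = 2922
j=8: r + 7k = 3405.388666… → ⌈·⌉ = 3406
j=9: r + 8k = 3889.055333… → ⌈·⌉ = 3890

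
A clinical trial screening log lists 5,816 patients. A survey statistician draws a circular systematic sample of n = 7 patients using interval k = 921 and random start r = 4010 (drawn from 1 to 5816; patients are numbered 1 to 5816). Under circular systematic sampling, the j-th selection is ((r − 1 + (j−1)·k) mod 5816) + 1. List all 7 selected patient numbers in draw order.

4010, 4931, 36, 957, 1878, 2799, 3720

Selection 1: 4010
Selection 2: 4010 + 921 = 4931
Selection 3: 4931 + 921 = 5852 → 5852 − 5816 = 36
Selection 4: 36 + 921 = 957
Selection 5: 957 + 921 = 1878
Selection 6: 1878 + 921 = 2799
Selection 7: 2799 + 921 = 3720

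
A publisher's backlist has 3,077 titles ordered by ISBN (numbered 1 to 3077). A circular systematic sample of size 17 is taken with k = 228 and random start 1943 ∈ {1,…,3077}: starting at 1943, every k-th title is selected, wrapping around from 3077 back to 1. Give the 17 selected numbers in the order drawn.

Selection 1: 1943
Selection 2: 1943 + 228 = 2171
Selection 3: 2171 + 228 = 2399
Selection 4: 2399 + 228 = 2627
Selection 5: 2627 + 228 = 2855
Selection 6: 2855 + 228 = 3083 → 3083 − 3077 = 6
Selection 7: 6 + 228 = 234
Selection 8: 234 + 228 = 462
Selection 9: 462 + 228 = 690
Selection 10: 690 + 228 = 918
Selection 11: 918 + 228 = 1146
Selection 12: 1146 + 228 = 1374
Selection 13: 1374 + 228 = 1602
Selection 14: 1602 + 228 = 1830
Selection 15: 1830 + 228 = 2058
Selection 16: 2058 + 228 = 2286
Selection 17: 2286 + 228 = 2514

1943, 2171, 2399, 2627, 2855, 6, 234, 462, 690, 918, 1146, 1374, 1602, 1830, 2058, 2286, 2514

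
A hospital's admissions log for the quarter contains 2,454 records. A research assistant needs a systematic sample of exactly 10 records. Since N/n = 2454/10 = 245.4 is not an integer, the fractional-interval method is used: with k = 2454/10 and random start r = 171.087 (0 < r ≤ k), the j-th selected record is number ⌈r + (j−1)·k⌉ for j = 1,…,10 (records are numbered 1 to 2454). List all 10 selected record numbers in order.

j=1: r + 0k = 171.087 → ⌈·⌉ = 172
j=2: r + 1k = 416.487 → ⌈·⌉ = 417
j=3: r + 2k = 661.887 → ⌈·⌉ = 662
j=4: r + 3k = 907.287 → ⌈·⌉ = 908
j=5: r + 4k = 1152.687 → ⌈·⌉ = 1153
j=6: r + 5k = 1398.087 → ⌈·⌉ = 1399
j=7: r + 6k = 1643.487 → ⌈·⌉ = 1644
j=8: r + 7k = 1888.887 → ⌈·⌉ = 1889
j=9: r + 8k = 2134.287 → ⌈·⌉ = 2135
j=10: r + 9k = 2379.687 → ⌈·⌉ = 2380

172, 417, 662, 908, 1153, 1399, 1644, 1889, 2135, 2380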